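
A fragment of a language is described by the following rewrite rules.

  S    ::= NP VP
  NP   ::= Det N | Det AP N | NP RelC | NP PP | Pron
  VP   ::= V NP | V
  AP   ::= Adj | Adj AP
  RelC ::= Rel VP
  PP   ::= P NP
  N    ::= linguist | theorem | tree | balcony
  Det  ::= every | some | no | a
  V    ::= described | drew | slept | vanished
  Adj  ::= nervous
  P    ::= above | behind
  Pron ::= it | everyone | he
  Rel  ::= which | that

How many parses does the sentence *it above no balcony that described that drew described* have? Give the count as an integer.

3

Two of the 3 distinct bracketings:
[S [NP [NP [NP [NP [Pron it]] [PP [P above] [NP [Det no] [N balcony]]]] [RelC [Rel that] [VP [V described]]]] [RelC [Rel that] [VP [V drew]]]] [VP [V described]]]
[S [NP [NP [NP [Pron it]] [PP [P above] [NP [NP [Det no] [N balcony]] [RelC [Rel that] [VP [V described]]]]]] [RelC [Rel that] [VP [V drew]]]] [VP [V described]]]
The trees differ in how a recursive rule is bracketed over the same span.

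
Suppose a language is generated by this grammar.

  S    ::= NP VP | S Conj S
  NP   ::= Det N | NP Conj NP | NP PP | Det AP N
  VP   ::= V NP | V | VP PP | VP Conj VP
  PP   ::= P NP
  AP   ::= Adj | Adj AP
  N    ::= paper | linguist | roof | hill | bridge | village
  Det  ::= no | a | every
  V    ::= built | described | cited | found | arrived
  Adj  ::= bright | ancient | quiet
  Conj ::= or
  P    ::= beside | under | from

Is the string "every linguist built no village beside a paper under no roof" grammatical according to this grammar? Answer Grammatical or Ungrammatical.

Grammatical

[S [NP [Det every] [N linguist]] [VP [V built] [NP [NP [Det no] [N village]] [PP [P beside] [NP [NP [Det a] [N paper]] [PP [P under] [NP [Det no] [N roof]]]]]]]]
The bracketing above is licensed at every node by one of the given productions, with S at the root.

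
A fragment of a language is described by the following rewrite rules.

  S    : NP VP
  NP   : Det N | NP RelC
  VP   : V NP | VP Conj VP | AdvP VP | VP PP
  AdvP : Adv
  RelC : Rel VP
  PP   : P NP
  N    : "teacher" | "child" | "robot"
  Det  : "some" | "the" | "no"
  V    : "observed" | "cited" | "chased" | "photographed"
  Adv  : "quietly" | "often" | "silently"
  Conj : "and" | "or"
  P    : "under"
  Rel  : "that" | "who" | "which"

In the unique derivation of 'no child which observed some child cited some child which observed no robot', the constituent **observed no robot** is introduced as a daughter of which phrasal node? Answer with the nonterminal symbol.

[S [NP [NP [Det no] [N child]] [RelC [Rel which] [VP [V observed] [NP [Det some] [N child]]]]] [VP [V cited] [NP [NP [Det some] [N child]] [RelC [Rel which] [VP [V observed] [NP [Det no] [N robot]]]]]]]
The span 'observed no robot' is the VP node built by VP → V NP.
Its mother is the RelC built by RelC → Rel VP.

RelC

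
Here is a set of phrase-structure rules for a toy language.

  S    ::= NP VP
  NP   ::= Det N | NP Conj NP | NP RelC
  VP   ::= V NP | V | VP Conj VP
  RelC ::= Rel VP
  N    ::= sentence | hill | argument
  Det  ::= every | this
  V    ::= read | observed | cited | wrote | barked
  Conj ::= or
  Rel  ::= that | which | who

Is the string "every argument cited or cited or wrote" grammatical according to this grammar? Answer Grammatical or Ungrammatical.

S
  NP
    Det: every
    N: argument
  VP
    VP
      V: cited
    Conj: or
    VP
      VP
        V: cited
      Conj: or
      VP
        V: wrote
Every word is introduced by a lexical rule and the phrasal rules combine the resulting categories into a single S.

Grammatical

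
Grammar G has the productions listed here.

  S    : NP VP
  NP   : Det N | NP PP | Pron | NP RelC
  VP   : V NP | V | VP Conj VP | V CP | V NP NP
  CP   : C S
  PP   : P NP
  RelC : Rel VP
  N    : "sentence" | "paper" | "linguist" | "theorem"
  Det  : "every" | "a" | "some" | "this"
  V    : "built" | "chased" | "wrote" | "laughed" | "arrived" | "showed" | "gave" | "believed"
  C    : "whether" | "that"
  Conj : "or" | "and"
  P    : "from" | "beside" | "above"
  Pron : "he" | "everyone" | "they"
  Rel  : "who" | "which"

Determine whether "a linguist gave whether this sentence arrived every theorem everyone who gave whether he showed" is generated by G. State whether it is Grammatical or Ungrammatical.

S
  NP
    Det: a
    N: linguist
  VP
    V: gave
    CP
      C: whether
      S
        NP
          Det: this
          N: sentence
        VP
          V: arrived
          NP
            Det: every
            N: theorem
          NP
            NP
              Pron: everyone
            RelC
              Rel: who
              VP
                V: gave
                CP
                  C: whether
                  S
                    NP
                      Pron: he
                    VP
                      V: showed
The bracketing above is licensed at every node by one of the given productions, with S at the root.

Grammatical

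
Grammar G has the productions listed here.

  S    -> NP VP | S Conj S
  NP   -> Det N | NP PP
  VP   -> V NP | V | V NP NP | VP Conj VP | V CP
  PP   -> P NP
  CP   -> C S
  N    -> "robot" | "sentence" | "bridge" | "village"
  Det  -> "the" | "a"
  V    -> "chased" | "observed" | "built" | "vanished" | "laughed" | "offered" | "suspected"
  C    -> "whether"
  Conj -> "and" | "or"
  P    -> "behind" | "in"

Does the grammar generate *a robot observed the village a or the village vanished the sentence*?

Ungrammatical

A Det word can never sit immediately before a Conj word in any string this grammar generates, so the substring 'a or' rules out a derivation.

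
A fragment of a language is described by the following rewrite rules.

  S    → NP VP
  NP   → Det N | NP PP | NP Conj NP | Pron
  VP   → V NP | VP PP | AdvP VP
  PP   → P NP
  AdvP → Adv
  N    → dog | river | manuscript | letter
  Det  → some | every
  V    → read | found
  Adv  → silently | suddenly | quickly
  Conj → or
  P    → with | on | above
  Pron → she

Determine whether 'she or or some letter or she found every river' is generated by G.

Ungrammatical

A Conj word can never sit immediately before a Conj word in any string this grammar generates, so the substring 'or or' rules out a derivation.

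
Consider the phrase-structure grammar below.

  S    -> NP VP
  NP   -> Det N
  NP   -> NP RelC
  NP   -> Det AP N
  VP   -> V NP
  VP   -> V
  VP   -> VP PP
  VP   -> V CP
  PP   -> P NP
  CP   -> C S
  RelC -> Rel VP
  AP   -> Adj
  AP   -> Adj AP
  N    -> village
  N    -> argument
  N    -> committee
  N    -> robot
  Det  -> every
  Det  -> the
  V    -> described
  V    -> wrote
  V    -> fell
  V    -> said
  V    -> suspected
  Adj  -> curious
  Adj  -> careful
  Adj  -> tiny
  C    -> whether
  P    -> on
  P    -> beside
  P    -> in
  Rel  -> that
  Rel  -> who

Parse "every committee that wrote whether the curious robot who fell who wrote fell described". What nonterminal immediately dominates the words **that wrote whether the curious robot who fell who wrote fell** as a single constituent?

RelC

S
  NP
    NP
      Det: every
      N: committee
    RelC
      Rel: that
      VP
        V: wrote
        CP
          C: whether
          S
            NP
              NP
                NP
                  Det: the
                  AP
                    Adj: curious
                  N: robot
                RelC
                  Rel: who
                  VP
                    V: fell
              RelC
                Rel: who
                VP
                  V: wrote
            VP
              V: fell
  VP
    V: described
The span 'that wrote whether the curious robot who fell who wrote fell' is the RelC node built by RelC → Rel VP.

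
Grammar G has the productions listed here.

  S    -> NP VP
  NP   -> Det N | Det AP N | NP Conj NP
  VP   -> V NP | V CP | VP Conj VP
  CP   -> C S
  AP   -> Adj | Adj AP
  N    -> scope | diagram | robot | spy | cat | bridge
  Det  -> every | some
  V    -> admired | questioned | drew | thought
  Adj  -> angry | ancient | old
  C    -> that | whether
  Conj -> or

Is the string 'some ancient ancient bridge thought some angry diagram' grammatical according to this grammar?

Grammatical

[S [NP [Det some] [AP [Adj ancient] [AP [Adj ancient]]] [N bridge]] [VP [V thought] [NP [Det some] [AP [Adj angry]] [N diagram]]]]
Each bracket corresponds to one application of a listed rule, so the string is derivable from S.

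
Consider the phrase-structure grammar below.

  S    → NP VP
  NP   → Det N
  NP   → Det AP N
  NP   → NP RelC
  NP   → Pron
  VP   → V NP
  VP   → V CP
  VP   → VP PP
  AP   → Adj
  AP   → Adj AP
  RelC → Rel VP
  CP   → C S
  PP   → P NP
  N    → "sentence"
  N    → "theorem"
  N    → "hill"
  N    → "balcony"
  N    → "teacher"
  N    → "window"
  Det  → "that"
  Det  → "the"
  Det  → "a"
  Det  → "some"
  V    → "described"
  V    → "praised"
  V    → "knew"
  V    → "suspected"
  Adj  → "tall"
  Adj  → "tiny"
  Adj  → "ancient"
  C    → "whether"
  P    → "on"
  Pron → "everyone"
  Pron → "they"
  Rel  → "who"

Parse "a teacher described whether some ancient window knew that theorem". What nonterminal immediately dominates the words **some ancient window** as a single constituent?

NP

S
  NP
    Det: a
    N: teacher
  VP
    V: described
    CP
      C: whether
      S
        NP
          Det: some
          AP
            Adj: ancient
          N: window
        VP
          V: knew
          NP
            Det: that
            N: theorem
The span 'some ancient window' is the NP node built by NP → Det AP N.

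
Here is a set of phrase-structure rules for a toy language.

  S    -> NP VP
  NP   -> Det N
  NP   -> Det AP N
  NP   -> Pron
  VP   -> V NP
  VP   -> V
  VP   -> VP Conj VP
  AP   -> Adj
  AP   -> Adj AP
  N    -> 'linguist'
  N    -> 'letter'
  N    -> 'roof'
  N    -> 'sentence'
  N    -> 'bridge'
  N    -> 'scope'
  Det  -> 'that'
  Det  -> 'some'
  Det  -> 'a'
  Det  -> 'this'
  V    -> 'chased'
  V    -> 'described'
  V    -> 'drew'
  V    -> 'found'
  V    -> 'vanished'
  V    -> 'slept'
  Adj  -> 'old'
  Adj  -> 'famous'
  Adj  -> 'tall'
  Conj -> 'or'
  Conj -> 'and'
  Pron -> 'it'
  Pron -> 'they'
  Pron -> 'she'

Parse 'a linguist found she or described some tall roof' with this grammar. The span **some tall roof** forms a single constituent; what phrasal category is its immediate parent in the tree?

S
  NP
    Det: a
    N: linguist
  VP
    VP
      V: found
      NP
        Pron: she
    Conj: or
    VP
      V: described
      NP
        Det: some
        AP
          Adj: tall
        N: roof
The span 'some tall roof' is the NP node built by NP → Det AP N.
Its mother is the VP built by VP → V NP.

VP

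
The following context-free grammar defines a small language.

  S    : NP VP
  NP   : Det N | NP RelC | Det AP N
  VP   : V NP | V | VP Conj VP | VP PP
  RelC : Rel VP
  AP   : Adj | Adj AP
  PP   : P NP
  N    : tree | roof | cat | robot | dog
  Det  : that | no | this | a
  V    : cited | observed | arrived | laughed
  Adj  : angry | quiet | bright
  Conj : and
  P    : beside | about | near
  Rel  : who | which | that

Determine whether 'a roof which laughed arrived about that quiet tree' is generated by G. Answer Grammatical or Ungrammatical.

Grammatical

[S [NP [NP [Det a] [N roof]] [RelC [Rel which] [VP [V laughed]]]] [VP [VP [V arrived]] [PP [P about] [NP [Det that] [AP [Adj quiet]] [N tree]]]]]
Every word is introduced by a lexical rule and the phrasal rules combine the resulting categories into a single S.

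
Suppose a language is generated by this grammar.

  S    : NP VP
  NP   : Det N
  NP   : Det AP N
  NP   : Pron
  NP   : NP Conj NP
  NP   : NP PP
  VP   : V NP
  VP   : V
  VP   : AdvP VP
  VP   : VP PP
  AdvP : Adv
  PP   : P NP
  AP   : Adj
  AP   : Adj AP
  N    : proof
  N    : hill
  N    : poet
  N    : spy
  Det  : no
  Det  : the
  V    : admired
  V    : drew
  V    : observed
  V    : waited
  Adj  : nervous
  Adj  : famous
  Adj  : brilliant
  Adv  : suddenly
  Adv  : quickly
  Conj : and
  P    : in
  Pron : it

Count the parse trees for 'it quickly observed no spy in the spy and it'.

4

Two of the 4 distinct bracketings:
[S [NP [Pron it]] [VP [AdvP [Adv quickly]] [VP [V observed] [NP [NP [NP [Det no] [N spy]] [PP [P in] [NP [Det the] [N spy]]]] [Conj and] [NP [Pron it]]]]]]
[S [NP [Pron it]] [VP [AdvP [Adv quickly]] [VP [V observed] [NP [NP [Det no] [N spy]] [PP [P in] [NP [NP [Det the] [N spy]] [Conj and] [NP [Pron it]]]]]]]]
The trees differ in how a recursive rule is bracketed over the same span.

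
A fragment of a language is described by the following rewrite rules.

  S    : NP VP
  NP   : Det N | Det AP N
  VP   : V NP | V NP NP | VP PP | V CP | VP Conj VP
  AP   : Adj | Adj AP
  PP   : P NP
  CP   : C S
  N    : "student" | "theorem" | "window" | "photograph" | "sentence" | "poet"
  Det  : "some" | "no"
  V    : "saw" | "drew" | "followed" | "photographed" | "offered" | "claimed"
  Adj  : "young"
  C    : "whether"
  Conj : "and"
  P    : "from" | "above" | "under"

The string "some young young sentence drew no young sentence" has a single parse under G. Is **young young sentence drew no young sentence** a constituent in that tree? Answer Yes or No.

No

[S [NP [Det some] [AP [Adj young] [AP [Adj young]]] [N sentence]] [VP [V drew] [NP [Det no] [AP [Adj young]] [N sentence]]]]
The smallest constituent containing 'young young sentence drew no young sentence' is the S spanning 'some young young sentence drew no young sentence'; no single node in the tree dominates exactly the given words.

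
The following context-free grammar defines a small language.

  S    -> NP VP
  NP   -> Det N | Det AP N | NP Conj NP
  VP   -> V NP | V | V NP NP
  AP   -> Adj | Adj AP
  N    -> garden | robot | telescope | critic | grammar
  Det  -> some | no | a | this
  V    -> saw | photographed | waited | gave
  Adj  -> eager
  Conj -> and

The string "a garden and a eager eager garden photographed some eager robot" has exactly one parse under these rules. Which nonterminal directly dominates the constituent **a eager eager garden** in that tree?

[S [NP [NP [Det a] [N garden]] [Conj and] [NP [Det a] [AP [Adj eager] [AP [Adj eager]]] [N garden]]] [VP [V photographed] [NP [Det some] [AP [Adj eager]] [N robot]]]]
The span 'a eager eager garden' is the NP node built by NP → Det AP N.
Its mother is the NP built by NP → NP Conj NP.

NP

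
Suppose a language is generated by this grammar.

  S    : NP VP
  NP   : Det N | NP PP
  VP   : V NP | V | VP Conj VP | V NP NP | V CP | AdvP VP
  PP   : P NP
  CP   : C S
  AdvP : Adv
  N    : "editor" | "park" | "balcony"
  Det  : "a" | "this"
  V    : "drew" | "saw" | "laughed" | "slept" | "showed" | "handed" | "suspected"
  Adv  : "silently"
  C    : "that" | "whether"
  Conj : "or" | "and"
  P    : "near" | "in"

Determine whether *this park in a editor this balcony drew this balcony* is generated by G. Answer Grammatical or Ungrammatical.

For S → NP VP, every NP-prefix leaves a non-VP remainder: after 'this park' the remainder is not a VP; after 'this park in a editor' the remainder is not a VP.

Ungrammatical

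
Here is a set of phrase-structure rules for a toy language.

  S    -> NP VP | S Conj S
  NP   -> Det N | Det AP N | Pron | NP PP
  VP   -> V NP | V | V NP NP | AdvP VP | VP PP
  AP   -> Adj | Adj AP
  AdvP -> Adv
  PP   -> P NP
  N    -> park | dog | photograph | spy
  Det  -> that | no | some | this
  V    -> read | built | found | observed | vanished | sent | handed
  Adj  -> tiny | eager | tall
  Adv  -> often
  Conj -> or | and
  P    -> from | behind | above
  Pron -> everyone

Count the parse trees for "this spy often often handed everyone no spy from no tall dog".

4

Two of the 4 distinct bracketings:
[S [NP [Det this] [N spy]] [VP [AdvP [Adv often]] [VP [AdvP [Adv often]] [VP [V handed] [NP [Pron everyone]] [NP [NP [Det no] [N spy]] [PP [P from] [NP [Det no] [AP [Adj tall]] [N dog]]]]]]]]
[S [NP [Det this] [N spy]] [VP [AdvP [Adv often]] [VP [AdvP [Adv often]] [VP [VP [V handed] [NP [Pron everyone]] [NP [Det no] [N spy]]] [PP [P from] [NP [Det no] [AP [Adj tall]] [N dog]]]]]]]
The difference turns on whether NP → NP PP is used at the relevant span, versus an alternative expansion of NP.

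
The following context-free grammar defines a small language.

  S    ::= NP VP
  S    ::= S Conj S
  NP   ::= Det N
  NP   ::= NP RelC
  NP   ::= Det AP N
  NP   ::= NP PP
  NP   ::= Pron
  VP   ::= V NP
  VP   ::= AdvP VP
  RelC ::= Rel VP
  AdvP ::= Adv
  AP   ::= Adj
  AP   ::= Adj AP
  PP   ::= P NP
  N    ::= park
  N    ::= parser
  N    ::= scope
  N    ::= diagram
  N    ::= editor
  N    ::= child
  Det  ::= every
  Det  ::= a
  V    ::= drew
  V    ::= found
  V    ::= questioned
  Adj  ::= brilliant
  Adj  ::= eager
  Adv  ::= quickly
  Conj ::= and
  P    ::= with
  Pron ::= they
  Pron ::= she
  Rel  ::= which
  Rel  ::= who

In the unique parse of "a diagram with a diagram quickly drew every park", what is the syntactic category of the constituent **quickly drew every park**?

S
  NP
    NP
      Det: a
      N: diagram
    PP
      P: with
      NP
        Det: a
        N: diagram
  VP
    AdvP
      Adv: quickly
    VP
      V: drew
      NP
        Det: every
        N: park
The span 'quickly drew every park' is the VP node built by VP → AdvP VP.

VP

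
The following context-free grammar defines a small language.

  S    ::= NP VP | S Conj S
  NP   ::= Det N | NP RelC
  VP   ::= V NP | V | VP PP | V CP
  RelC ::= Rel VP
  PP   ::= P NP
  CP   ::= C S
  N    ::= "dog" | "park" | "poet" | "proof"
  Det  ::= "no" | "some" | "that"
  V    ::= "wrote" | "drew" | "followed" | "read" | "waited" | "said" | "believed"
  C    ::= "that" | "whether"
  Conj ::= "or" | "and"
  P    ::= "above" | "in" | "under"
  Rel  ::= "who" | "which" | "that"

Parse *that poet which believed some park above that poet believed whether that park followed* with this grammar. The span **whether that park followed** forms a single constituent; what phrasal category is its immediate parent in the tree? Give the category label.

[S [NP [NP [Det that] [N poet]] [RelC [Rel which] [VP [VP [V believed] [NP [Det some] [N park]]] [PP [P above] [NP [Det that] [N poet]]]]]] [VP [V believed] [CP [C whether] [S [NP [Det that] [N park]] [VP [V followed]]]]]]
The span 'whether that park followed' is the CP node built by CP → C S.
Its mother is the VP built by VP → V CP.

VP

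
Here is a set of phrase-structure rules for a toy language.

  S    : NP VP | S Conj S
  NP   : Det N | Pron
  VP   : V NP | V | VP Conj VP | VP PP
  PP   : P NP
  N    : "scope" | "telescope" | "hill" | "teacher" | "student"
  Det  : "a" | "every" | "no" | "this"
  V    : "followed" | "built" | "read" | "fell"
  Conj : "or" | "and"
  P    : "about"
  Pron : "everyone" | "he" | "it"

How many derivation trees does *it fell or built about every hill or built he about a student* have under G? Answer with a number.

7

Two of the 7 distinct bracketings:
[S [NP [Pron it]] [VP [VP [V fell]] [Conj or] [VP [VP [VP [V built]] [PP [P about] [NP [Det every] [N hill]]]] [Conj or] [VP [VP [V built] [NP [Pron he]]] [PP [P about] [NP [Det a] [N student]]]]]]]
[S [NP [Pron it]] [VP [VP [V fell]] [Conj or] [VP [VP [VP [VP [V built]] [PP [P about] [NP [Det every] [N hill]]]] [Conj or] [VP [V built] [NP [Pron he]]]] [PP [P about] [NP [Det a] [N student]]]]]]
The trees differ in how a recursive rule is bracketed over the same span.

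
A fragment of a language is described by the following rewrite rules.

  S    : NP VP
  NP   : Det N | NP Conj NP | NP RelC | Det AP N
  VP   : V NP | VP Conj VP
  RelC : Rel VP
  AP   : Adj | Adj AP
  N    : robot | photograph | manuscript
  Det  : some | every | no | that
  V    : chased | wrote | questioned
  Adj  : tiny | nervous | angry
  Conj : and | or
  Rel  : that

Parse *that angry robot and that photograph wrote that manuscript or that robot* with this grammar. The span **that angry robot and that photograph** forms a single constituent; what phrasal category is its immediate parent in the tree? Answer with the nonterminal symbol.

S
  NP
    NP
      Det: that
      AP
        Adj: angry
      N: robot
    Conj: and
    NP
      Det: that
      N: photograph
  VP
    V: wrote
    NP
      NP
        Det: that
        N: manuscript
      Conj: or
      NP
        Det: that
        N: robot
The span 'that angry robot and that photograph' is the NP node built by NP → NP Conj NP.
Its mother is the S built by S → NP VP.

S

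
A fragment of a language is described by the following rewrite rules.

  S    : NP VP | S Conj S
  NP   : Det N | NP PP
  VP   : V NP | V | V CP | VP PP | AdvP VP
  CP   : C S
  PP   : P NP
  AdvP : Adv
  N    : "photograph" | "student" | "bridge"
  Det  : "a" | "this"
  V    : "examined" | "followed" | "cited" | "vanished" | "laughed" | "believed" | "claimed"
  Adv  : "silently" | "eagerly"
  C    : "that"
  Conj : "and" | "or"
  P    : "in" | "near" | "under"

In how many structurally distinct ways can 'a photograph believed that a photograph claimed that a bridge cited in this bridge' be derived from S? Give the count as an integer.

Two of the 3 distinct bracketings:
[S [NP [Det a] [N photograph]] [VP [V believed] [CP [C that] [S [NP [Det a] [N photograph]] [VP [V claimed] [CP [C that] [S [NP [Det a] [N bridge]] [VP [VP [V cited]] [PP [P in] [NP [Det this] [N bridge]]]]]]]]]]]
[S [NP [Det a] [N photograph]] [VP [V believed] [CP [C that] [S [NP [Det a] [N photograph]] [VP [VP [V claimed] [CP [C that] [S [NP [Det a] [N bridge]] [VP [V cited]]]]] [PP [P in] [NP [Det this] [N bridge]]]]]]]]
The trees differ in how a recursive rule is bracketed over the same span.

3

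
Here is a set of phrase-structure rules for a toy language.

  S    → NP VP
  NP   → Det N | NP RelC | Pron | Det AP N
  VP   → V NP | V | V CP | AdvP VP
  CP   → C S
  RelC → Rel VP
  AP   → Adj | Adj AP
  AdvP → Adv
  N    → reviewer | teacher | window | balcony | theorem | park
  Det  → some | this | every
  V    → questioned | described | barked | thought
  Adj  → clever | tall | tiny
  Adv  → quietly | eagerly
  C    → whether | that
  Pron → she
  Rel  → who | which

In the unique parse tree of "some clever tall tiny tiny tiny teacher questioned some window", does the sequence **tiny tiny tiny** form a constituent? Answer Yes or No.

[S [NP [Det some] [AP [Adj clever] [AP [Adj tall] [AP [Adj tiny] [AP [Adj tiny] [AP [Adj tiny]]]]]] [N teacher]] [VP [V questioned] [NP [Det some] [N window]]]]
The words 'tiny tiny tiny' are exhaustively dominated by a single AP node (built by AP → Adj AP), so they form a constituent.

Yes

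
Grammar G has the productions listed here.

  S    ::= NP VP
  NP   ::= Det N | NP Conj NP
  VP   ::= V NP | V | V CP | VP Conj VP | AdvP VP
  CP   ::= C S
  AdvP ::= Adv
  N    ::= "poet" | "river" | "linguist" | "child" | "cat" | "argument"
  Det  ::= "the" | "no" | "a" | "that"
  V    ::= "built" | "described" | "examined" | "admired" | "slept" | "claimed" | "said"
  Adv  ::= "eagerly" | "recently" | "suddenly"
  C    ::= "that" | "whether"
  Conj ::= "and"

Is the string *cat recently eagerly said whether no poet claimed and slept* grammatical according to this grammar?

Ungrammatical

For S → NP VP, no prefix of the string parses as an NP.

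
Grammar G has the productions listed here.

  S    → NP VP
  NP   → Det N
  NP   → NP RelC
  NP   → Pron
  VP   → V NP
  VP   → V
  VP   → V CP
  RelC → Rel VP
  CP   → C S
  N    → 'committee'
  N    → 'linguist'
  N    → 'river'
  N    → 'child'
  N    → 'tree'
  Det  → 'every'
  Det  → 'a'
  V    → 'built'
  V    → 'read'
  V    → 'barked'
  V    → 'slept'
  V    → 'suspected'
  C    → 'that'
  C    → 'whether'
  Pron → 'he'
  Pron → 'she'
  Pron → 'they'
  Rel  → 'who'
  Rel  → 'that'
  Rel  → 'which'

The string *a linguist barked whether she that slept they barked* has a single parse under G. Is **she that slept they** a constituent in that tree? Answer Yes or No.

Yes

[S [NP [Det a] [N linguist]] [VP [V barked] [CP [C whether] [S [NP [NP [Pron she]] [RelC [Rel that] [VP [V slept] [NP [Pron they]]]]] [VP [V barked]]]]]]
The words 'she that slept they' are exhaustively dominated by a single NP node (built by NP → NP RelC), so they form a constituent.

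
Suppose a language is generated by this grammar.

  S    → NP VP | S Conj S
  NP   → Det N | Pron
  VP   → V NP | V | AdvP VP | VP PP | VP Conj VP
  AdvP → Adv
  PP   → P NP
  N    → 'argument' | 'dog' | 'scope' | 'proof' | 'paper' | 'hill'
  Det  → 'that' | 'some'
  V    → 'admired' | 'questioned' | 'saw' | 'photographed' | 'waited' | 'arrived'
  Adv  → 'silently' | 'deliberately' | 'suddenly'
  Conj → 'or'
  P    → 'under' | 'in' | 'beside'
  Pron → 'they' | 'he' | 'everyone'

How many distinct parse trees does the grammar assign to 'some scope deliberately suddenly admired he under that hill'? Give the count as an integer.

Two of the 3 distinct bracketings:
[S [NP [Det some] [N scope]] [VP [AdvP [Adv deliberately]] [VP [AdvP [Adv suddenly]] [VP [VP [V admired] [NP [Pron he]]] [PP [P under] [NP [Det that] [N hill]]]]]]]
[S [NP [Det some] [N scope]] [VP [AdvP [Adv deliberately]] [VP [VP [AdvP [Adv suddenly]] [VP [V admired] [NP [Pron he]]]] [PP [P under] [NP [Det that] [N hill]]]]]]
The trees differ in how a recursive rule is bracketed over the same span.

3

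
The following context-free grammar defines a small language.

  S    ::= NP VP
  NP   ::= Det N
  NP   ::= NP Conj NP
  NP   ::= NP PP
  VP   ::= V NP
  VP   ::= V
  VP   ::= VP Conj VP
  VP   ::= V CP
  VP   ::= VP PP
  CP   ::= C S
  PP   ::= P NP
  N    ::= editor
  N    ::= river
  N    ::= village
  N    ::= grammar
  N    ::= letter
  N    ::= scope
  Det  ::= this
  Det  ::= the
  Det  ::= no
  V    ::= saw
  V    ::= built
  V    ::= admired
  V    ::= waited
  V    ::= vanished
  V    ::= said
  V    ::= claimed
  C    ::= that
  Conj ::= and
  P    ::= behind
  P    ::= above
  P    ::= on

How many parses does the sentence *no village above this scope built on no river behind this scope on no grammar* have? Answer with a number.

5

Two of the 5 distinct bracketings:
[S [NP [NP [Det no] [N village]] [PP [P above] [NP [Det this] [N scope]]]] [VP [VP [V built]] [PP [P on] [NP [NP [Det no] [N river]] [PP [P behind] [NP [NP [Det this] [N scope]] [PP [P on] [NP [Det no] [N grammar]]]]]]]]]
[S [NP [NP [Det no] [N village]] [PP [P above] [NP [Det this] [N scope]]]] [VP [VP [V built]] [PP [P on] [NP [NP [NP [Det no] [N river]] [PP [P behind] [NP [Det this] [N scope]]]] [PP [P on] [NP [Det no] [N grammar]]]]]]]
The trees differ in how a recursive rule is bracketed over the same span.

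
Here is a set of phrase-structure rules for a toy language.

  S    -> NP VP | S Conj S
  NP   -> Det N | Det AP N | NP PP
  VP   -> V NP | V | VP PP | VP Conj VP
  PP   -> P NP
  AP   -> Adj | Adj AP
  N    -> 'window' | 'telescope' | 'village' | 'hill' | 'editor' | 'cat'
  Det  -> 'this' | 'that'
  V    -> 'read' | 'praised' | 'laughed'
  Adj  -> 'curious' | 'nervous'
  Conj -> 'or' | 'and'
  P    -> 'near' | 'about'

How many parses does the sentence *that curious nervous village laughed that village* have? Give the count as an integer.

1

[S [NP [Det that] [AP [Adj curious] [AP [Adj nervous]]] [N village]] [VP [V laughed] [NP [Det that] [N village]]]]
No rule offers an alternative attachment or grouping for any span, so this is the only derivation.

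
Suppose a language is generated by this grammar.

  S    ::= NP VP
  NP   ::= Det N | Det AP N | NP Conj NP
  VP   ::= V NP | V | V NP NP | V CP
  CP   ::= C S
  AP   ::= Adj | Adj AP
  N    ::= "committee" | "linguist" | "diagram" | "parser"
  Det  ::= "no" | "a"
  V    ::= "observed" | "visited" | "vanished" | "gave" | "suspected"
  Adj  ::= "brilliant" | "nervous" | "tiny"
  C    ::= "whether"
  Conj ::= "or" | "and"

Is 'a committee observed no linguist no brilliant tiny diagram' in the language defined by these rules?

S
  NP
    Det: a
    N: committee
  VP
    V: observed
    NP
      Det: no
      N: linguist
    NP
      Det: no
      AP
        Adj: brilliant
        AP
          Adj: tiny
      N: diagram
Each bracket corresponds to one application of a listed rule, so the string is derivable from S.

Grammatical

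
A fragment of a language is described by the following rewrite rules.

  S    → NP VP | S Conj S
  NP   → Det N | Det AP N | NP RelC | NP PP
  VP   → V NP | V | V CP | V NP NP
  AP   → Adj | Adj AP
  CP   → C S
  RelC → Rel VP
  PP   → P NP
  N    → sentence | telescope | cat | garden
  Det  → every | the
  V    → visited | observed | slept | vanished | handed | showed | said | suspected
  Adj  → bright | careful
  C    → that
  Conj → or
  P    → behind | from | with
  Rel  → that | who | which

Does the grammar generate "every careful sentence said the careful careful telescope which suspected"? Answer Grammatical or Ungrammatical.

[S [NP [Det every] [AP [Adj careful]] [N sentence]] [VP [V said] [NP [NP [Det the] [AP [Adj careful] [AP [Adj careful]]] [N telescope]] [RelC [Rel which] [VP [V suspected]]]]]]
The bracketing above is licensed at every node by one of the given productions, with S at the root.

Grammatical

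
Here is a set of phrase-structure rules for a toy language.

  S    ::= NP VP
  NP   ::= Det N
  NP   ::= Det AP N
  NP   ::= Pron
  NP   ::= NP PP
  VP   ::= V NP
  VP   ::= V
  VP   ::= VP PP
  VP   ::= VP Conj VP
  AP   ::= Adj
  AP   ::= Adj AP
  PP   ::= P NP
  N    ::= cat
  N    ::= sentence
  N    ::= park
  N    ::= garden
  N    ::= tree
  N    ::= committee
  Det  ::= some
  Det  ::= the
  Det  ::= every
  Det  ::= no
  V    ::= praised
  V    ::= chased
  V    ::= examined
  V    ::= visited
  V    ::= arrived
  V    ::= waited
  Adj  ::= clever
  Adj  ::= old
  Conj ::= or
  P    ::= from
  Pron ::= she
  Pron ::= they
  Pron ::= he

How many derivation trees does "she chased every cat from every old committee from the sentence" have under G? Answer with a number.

Two of the 5 distinct bracketings:
[S [NP [Pron she]] [VP [V chased] [NP [NP [Det every] [N cat]] [PP [P from] [NP [NP [Det every] [AP [Adj old]] [N committee]] [PP [P from] [NP [Det the] [N sentence]]]]]]]]
[S [NP [Pron she]] [VP [V chased] [NP [NP [NP [Det every] [N cat]] [PP [P from] [NP [Det every] [AP [Adj old]] [N committee]]]] [PP [P from] [NP [Det the] [N sentence]]]]]]
The trees differ in how a recursive rule is bracketed over the same span.

5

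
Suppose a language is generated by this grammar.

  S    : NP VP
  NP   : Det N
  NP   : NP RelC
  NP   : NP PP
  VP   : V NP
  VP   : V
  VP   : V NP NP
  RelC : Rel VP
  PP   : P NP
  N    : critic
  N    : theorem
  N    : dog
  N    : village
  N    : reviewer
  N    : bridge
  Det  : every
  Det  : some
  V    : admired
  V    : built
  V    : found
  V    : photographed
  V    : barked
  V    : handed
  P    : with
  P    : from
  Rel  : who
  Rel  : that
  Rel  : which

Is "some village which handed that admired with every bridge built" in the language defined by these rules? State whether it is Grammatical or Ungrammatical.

[S [NP [NP [NP [NP [Det some] [N village]] [RelC [Rel which] [VP [V handed]]]] [RelC [Rel that] [VP [V admired]]]] [PP [P with] [NP [Det every] [N bridge]]]] [VP [V built]]]
Every word is introduced by a lexical rule and the phrasal rules combine the resulting categories into a single S.

Grammatical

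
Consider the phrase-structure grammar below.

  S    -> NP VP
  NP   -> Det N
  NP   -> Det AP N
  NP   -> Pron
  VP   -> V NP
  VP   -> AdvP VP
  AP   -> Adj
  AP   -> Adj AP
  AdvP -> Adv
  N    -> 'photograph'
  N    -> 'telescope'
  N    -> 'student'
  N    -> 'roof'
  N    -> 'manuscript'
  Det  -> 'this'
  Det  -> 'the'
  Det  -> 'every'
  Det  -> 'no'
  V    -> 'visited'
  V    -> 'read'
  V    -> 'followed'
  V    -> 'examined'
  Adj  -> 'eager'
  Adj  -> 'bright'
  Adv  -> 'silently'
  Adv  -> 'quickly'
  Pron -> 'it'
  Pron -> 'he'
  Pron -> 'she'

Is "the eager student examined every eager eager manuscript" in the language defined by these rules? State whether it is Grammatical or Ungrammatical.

[S [NP [Det the] [AP [Adj eager]] [N student]] [VP [V examined] [NP [Det every] [AP [Adj eager] [AP [Adj eager]]] [N manuscript]]]]
Each bracket corresponds to one application of a listed rule, so the string is derivable from S.

Grammatical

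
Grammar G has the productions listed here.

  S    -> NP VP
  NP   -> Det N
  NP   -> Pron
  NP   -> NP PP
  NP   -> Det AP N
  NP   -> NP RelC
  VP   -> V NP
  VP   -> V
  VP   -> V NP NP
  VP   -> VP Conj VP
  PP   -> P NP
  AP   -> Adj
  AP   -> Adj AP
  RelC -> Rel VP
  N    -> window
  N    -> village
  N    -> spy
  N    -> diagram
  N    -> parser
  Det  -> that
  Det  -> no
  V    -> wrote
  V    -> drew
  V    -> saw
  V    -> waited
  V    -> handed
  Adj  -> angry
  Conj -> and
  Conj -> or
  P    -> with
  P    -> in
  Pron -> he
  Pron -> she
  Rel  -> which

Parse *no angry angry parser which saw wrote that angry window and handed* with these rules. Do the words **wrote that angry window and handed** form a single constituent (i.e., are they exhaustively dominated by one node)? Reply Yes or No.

[S [NP [NP [Det no] [AP [Adj angry] [AP [Adj angry]]] [N parser]] [RelC [Rel which] [VP [V saw]]]] [VP [VP [V wrote] [NP [Det that] [AP [Adj angry]] [N window]]] [Conj and] [VP [V handed]]]]
The words 'wrote that angry window and handed' are exhaustively dominated by a single VP node (built by VP → VP Conj VP), so they form a constituent.

Yes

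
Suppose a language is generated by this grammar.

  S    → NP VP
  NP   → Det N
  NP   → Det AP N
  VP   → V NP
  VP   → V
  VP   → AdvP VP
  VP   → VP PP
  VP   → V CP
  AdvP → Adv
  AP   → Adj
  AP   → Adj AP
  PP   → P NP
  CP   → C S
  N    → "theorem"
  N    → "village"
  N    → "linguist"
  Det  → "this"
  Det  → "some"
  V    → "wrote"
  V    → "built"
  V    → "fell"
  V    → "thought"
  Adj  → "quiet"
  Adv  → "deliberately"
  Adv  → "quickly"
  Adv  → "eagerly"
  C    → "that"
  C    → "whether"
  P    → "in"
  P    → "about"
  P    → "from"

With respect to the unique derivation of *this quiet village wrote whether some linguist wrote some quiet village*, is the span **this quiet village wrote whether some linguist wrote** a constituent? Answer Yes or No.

[S [NP [Det this] [AP [Adj quiet]] [N village]] [VP [V wrote] [CP [C whether] [S [NP [Det some] [N linguist]] [VP [V wrote] [NP [Det some] [AP [Adj quiet]] [N village]]]]]]]
The smallest constituent containing 'this quiet village wrote whether some linguist wrote' is the S spanning 'this quiet village wrote whether some linguist wrote some quiet village'; no single node in the tree dominates exactly the given words.

No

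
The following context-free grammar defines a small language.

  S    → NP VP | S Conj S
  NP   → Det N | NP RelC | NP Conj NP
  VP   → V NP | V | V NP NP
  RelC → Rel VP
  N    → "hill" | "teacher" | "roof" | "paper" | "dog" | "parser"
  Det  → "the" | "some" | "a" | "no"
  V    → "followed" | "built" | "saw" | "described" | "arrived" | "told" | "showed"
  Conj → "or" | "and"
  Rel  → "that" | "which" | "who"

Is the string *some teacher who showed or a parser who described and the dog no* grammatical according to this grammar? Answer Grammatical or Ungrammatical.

For S → NP VP, every NP-prefix leaves a non-VP remainder: after 'some teacher' the remainder is not a VP; after 'some teacher who showed' the remainder is not a VP; after 'some teacher who showed or a parser' the remainder is not a VP (and 2 more). The alternative S rule S → S Conj S likewise has no satisfying split.

Ungrammatical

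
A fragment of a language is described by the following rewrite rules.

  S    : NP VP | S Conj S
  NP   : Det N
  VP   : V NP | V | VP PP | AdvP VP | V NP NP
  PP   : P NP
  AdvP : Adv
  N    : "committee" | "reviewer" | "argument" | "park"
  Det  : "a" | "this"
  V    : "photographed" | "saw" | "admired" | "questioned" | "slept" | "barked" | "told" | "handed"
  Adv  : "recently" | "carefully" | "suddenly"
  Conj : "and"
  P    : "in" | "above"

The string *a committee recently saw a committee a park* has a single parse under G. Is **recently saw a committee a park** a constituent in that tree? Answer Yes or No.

Yes

[S [NP [Det a] [N committee]] [VP [AdvP [Adv recently]] [VP [V saw] [NP [Det a] [N committee]] [NP [Det a] [N park]]]]]
The words 'recently saw a committee a park' are exhaustively dominated by a single VP node (built by VP → AdvP VP), so they form a constituent.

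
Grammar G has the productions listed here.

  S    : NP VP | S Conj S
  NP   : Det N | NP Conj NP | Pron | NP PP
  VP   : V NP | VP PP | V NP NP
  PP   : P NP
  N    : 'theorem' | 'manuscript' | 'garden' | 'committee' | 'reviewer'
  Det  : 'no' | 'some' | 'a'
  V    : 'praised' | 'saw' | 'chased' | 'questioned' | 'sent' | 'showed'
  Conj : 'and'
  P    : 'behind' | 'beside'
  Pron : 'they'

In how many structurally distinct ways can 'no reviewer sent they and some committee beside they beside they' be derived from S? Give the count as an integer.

Two of the 9 distinct bracketings:
[S [NP [Det no] [N reviewer]] [VP [V sent] [NP [NP [Pron they]] [Conj and] [NP [NP [Det some] [N committee]] [PP [P beside] [NP [NP [Pron they]] [PP [P beside] [NP [Pron they]]]]]]]]]
[S [NP [Det no] [N reviewer]] [VP [V sent] [NP [NP [Pron they]] [Conj and] [NP [NP [NP [Det some] [N committee]] [PP [P beside] [NP [Pron they]]]] [PP [P beside] [NP [Pron they]]]]]]]
The trees differ in how a recursive rule is bracketed over the same span.

9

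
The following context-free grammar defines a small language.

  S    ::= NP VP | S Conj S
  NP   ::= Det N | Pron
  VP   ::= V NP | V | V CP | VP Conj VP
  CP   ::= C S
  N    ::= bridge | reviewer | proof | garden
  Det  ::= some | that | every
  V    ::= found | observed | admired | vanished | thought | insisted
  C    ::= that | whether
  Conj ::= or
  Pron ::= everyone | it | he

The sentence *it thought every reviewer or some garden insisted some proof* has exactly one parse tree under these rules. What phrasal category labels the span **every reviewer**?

NP

[S [S [NP [Pron it]] [VP [V thought] [NP [Det every] [N reviewer]]]] [Conj or] [S [NP [Det some] [N garden]] [VP [V insisted] [NP [Det some] [N proof]]]]]
The span 'every reviewer' is the NP node built by NP → Det N.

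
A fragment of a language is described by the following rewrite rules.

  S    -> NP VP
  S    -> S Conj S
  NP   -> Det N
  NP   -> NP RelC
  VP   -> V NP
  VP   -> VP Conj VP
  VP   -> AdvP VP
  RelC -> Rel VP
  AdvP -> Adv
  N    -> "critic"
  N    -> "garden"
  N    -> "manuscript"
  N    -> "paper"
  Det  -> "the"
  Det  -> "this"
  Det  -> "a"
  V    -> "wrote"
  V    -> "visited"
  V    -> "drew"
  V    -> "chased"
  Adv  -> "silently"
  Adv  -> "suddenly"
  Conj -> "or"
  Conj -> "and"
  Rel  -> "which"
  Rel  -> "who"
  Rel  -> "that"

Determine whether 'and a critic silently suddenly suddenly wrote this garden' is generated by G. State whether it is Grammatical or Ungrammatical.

For S → NP VP, no prefix of the string parses as an NP. The alternative S rule S → S Conj S likewise has no satisfying split.

Ungrammatical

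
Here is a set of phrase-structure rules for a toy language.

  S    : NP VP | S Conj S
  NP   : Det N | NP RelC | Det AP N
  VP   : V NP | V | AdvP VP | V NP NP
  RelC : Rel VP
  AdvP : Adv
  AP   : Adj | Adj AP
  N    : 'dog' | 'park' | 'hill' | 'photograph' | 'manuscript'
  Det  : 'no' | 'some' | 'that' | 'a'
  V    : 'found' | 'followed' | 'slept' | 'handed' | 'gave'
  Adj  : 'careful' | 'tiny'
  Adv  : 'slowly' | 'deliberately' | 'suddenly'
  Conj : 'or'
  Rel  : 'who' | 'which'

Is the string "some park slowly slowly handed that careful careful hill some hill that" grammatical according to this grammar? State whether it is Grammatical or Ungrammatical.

For S → NP VP, the only prefix that parses as NP is 'some park', but the remainder 'slowly slowly handed that careful careful hill some hill that' is not a VP under these rules. The alternative S rule S → S Conj S likewise has no satisfying split.

Ungrammatical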